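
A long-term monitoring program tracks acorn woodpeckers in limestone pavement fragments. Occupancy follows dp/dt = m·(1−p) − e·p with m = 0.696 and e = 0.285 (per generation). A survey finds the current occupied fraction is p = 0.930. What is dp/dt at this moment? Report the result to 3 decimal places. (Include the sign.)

Colonization term: m·(1−p) = 0.696×0.0700 = 0.04872.
Extinction term: e·p = 0.26505.
dp/dt = 0.04872 − 0.26505 = -0.21633.

-0.216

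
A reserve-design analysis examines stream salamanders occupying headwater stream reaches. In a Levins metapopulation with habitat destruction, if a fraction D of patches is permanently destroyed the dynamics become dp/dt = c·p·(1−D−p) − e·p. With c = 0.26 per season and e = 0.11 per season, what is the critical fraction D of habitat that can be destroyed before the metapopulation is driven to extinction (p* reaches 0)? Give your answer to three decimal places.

0.577

The nontrivial equilibrium is p* = (1−D) − e/c; extinction occurs when this hits zero.
So D_crit = 1 − e/c = 1 − 0.11/0.26 = 1 − 0.4231 = 0.5769.
Note this equals the original equilibrium occupancy — the Levins extinction-debt result.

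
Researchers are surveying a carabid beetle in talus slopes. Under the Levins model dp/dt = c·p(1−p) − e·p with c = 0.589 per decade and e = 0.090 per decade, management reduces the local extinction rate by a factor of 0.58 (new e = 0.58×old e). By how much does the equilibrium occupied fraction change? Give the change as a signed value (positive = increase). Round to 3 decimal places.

0.064

Before: p* = 1 − 0.090/0.589 = 0.8472.
After the change, c = 0.589, e = 0.0522, so p* = 1 − 0.0522/0.589 = 0.9114.
Δp* = 0.9114 − 0.8472 = +0.0642.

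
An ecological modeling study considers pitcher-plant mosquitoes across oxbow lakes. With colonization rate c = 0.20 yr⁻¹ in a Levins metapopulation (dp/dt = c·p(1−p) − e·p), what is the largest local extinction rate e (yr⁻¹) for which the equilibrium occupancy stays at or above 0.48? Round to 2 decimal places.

0.10

1 − e/c ≥ 0.48 ⇒ e ≤ c(1 − 0.48) = 0.20 × 0.5200.
e_max = 0.1040.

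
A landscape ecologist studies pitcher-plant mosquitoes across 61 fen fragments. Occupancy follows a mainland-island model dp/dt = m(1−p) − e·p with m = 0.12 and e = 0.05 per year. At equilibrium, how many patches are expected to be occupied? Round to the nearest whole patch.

43

p* = m/(m+e) = 0.12/0.1700 = 0.7059.
Expected occupied patches = N × p* = 61 × 0.7059 = 43.06 ≈ 43.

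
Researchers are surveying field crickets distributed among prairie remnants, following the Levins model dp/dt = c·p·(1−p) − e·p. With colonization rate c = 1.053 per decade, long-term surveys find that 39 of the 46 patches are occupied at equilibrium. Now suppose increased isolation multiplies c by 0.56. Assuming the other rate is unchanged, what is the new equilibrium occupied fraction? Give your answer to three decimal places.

Observed p* = 39/46 = 0.84783.
Balance c(1−p*) = e gives e = 1.053×(1 − 0.84783) = 0.16024.
New p* = 1 − e/c = 1 − 0.16024/0.58968 = 0.72826.

0.728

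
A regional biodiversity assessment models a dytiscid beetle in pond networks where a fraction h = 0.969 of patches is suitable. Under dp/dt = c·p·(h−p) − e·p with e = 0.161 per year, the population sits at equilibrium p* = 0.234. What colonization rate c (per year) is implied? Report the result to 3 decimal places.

0.219

At equilibrium c(h−p*) = e, so c = e/(h−p*).
c = 0.161/(0.969 − 0.234) = 0.161/0.7350 = 0.2190.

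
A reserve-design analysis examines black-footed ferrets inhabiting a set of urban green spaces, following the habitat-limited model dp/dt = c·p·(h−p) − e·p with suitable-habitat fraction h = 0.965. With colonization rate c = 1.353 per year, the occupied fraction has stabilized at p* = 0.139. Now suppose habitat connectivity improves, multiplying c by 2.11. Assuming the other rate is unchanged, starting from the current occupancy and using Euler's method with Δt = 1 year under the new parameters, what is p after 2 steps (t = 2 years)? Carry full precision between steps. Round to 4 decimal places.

Balance c(h−p*) = e gives e = 1.353×(0.965 − 0.13900) = 1.11758.
Starting from p₀ = 0.13900; update p ← p + (dp/dt)·Δt with the new parameters.
t = 1: p = 0.13900 + (+0.17243) = 0.31143
t = 2: p = 0.31143 + (+0.23303) = 0.54446

0.5445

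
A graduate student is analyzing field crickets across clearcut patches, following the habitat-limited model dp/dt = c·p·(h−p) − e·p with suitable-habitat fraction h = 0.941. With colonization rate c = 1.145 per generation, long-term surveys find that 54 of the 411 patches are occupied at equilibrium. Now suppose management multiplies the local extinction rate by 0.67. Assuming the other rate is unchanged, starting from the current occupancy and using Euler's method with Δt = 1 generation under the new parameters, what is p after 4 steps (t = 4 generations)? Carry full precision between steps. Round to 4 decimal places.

Observed p* = 54/411 = 0.13139.
Balance c(h−p*) = e gives e = 1.145×(0.941 − 0.13139) = 0.92701.
Starting from p₀ = 0.13139; update p ← p + (dp/dt)·Δt with the new parameters.
t = 1: p = 0.13139 + (+0.04019) = 0.17158
t = 2: p = 0.17158 + (+0.04459) = 0.21617
t = 3: p = 0.21617 + (+0.04514) = 0.26132
t = 4: p = 0.26132 + (+0.04106) = 0.30238

0.3024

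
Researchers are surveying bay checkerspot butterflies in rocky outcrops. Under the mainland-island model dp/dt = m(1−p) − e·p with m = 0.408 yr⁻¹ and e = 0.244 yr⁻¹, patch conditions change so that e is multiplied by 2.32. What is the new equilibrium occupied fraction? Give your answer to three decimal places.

Before: p* = 0.408/(0.408+0.244) = 0.6258.
After: m = 0.408, e = 0.56608; p* = 0.408/0.9741 = 0.4189.

0.419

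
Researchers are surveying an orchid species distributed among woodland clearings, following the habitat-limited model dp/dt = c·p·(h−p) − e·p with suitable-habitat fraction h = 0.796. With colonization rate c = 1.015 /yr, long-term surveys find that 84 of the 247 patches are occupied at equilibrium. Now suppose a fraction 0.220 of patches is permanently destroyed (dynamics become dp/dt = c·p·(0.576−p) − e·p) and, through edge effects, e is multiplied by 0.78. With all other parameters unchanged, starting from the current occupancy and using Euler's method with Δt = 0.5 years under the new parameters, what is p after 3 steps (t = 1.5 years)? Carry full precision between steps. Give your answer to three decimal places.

0.291

Observed p* = 84/247 = 0.34008.
Balance c(h−p*) = e gives e = 1.015×(0.796 − 0.34008) = 0.46276.
Starting from p₀ = 0.34008; update p ← p + (dp/dt)·Δt with the new parameters.
step 1: Δp = -0.02066, p = 0.31942
step 2: Δp = -0.01605, p = 0.30337
step 3: Δp = -0.01278, p = 0.29059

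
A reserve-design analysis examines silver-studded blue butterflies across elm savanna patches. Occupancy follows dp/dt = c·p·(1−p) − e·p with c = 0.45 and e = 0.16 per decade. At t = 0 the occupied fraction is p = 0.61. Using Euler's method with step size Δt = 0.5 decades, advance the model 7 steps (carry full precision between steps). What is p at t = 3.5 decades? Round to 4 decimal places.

0.6324

Update rule: p ← p + [c·p·(1−p) − e·p]·Δt with Δt = 0.5.
p: 0.61000 → 0.61473  (Δp = +0.00473)
p: 0.61473 → 0.61884  (Δp = +0.00411)
p: 0.61884 → 0.62240  (Δp = +0.00357)
p: 0.62240 → 0.62549  (Δp = +0.00309)
p: 0.62549 → 0.62816  (Δp = +0.00267)
p: 0.62816 → 0.63046  (Δp = +0.00230)
p: 0.63046 → 0.63244  (Δp = +0.00198)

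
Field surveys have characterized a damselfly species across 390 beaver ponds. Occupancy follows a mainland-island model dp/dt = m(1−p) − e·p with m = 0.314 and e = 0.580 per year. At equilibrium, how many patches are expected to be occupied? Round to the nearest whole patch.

p* = m/(m+e) = 0.314/0.8940 = 0.3512.
Expected occupied patches = N × p* = 390 × 0.3512 = 136.98 ≈ 137.

137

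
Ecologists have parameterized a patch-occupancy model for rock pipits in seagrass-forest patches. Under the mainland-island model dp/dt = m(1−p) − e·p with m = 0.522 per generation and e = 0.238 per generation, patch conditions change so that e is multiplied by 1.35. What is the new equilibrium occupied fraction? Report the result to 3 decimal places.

Before: p* = 0.522/(0.522+0.238) = 0.6868.
After: m = 0.522, e = 0.3213; p* = 0.522/0.8433 = 0.6190.

0.619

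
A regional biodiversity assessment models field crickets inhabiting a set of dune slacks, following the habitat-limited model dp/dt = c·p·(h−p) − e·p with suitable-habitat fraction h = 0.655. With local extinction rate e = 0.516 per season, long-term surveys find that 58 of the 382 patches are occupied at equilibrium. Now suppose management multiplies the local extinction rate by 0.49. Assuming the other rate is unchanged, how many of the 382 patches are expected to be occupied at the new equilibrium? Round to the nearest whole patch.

Observed p* = 58/382 = 0.15183.
Balance c(h−p*) = e gives c = e/(0.655 − 0.15183) = 0.516/0.50317 = 1.02550.
New p* = 0.655 − e/c = 0.655 − 0.25284/1.02550 = 0.40845.
Expected occupied = 382 × 0.40845 = 156.03 ≈ 156.

156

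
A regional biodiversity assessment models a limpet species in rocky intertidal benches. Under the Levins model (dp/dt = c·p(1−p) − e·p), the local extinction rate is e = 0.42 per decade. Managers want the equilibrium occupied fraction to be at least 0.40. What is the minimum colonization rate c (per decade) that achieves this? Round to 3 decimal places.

p* = 1 − e/c ≥ 0.40 requires e/c ≤ 0.6000, i.e. c ≥ e/0.6000.
c_min = 0.42/0.6000 = 0.7000.

0.700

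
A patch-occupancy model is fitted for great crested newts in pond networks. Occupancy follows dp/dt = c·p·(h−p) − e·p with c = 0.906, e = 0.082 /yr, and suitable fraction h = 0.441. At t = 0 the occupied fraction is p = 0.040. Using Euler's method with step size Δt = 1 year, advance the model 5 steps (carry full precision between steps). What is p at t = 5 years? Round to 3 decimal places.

0.125

Update rule: p ← p + [c·p·(h−p) − e·p]·Δt with Δt = 1.
step 1: Δp = +0.01125, p = 0.05125
step 2: Δp = +0.01390, p = 0.06515
step 3: Δp = +0.01684, p = 0.08199
step 4: Δp = +0.01995, p = 0.10193
step 5: Δp = +0.02295, p = 0.12489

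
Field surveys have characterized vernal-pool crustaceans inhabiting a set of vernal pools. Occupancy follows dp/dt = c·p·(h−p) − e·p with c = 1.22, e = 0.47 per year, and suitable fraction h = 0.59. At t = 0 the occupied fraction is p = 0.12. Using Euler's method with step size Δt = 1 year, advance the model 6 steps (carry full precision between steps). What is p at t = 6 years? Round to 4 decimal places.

Update rule: p ← p + [c·p·(h−p) − e·p]·Δt with Δt = 1.
p: 0.12000 → 0.13241  (Δp = +0.01241)
p: 0.13241 → 0.14409  (Δp = +0.01169)
p: 0.14409 → 0.15476  (Δp = +0.01066)
p: 0.15476 → 0.16420  (Δp = +0.00944)
p: 0.16420 → 0.17232  (Δp = +0.00812)
p: 0.17232 → 0.17914  (Δp = +0.00682)

0.1791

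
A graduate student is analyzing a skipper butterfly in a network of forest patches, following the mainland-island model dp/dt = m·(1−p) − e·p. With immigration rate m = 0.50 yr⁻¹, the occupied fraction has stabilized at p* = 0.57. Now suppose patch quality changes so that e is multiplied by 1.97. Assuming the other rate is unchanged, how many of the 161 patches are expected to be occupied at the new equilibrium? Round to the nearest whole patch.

Balance m(1−p*) = e·p* gives e = m(1−p*)/p* = 0.50×0.43000/0.57000 = 0.37719.
New p* = m/(m+e) = 0.50000/(0.50000+0.74306) = 0.40223.
Expected occupied = 161 × 0.40223 = 64.76 ≈ 65.

65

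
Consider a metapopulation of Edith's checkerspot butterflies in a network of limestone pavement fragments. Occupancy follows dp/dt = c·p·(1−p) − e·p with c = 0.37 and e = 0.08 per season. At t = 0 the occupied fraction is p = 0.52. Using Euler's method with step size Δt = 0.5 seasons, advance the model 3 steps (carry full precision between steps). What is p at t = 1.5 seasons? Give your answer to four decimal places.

0.5920

Update rule: p ← p + [c·p·(1−p) − e·p]·Δt with Δt = 0.5.
  1  |  dp/dt·Δt = +0.025376  |  p_1 = 0.545376
  2  |  dp/dt·Δt = +0.024054  |  p_2 = 0.569430
  3  |  dp/dt·Δt = +0.022581  |  p_3 = 0.592011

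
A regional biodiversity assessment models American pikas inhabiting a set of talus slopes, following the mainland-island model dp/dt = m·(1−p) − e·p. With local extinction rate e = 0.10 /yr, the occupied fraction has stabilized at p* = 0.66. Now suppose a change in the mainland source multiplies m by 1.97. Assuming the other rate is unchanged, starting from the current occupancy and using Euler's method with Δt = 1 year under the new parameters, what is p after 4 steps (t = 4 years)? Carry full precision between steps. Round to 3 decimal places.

Balance m(1−p*) = e·p* gives m = e·p*/(1−p*) = 0.10×0.66000/0.34000 = 0.19412.
Starting from p₀ = 0.66000; update p ← p + (dp/dt)·Δt with the new parameters.
  1  |  dp/dt·Δt = +0.064020  |  p_1 = 0.724020
  2  |  dp/dt·Δt = +0.033136  |  p_2 = 0.757156
  3  |  dp/dt·Δt = +0.017151  |  p_3 = 0.774307
  4  |  dp/dt·Δt = +0.008877  |  p_4 = 0.783184

0.783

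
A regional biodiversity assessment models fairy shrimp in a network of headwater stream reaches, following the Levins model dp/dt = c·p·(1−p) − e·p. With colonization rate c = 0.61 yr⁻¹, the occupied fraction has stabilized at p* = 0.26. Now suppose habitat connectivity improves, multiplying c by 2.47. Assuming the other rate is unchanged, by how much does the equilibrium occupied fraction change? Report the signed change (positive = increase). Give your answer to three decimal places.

Balance c(1−p*) = e gives e = 0.61×(1 − 0.26000) = 0.45140.
New p* = 1 − e/c = 1 − 0.45140/1.50670 = 0.70040.
Δp* = 0.70040 − 0.26000 = +0.44040.

0.440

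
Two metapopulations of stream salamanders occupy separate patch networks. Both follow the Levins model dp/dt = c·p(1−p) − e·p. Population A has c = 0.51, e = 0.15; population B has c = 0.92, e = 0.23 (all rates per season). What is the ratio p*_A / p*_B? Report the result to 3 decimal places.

A: p*_A = 1 − 0.15/0.51 = 0.7059.
B: p*_B = 1 − 0.23/0.92 = 0.7500.
p*_A / p*_B = 0.7059/0.7500 = 0.9412.

0.941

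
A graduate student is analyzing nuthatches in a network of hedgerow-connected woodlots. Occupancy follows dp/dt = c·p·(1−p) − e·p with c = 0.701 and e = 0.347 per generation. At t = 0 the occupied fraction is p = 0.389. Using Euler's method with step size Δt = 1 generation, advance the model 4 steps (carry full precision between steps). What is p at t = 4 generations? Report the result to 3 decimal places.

Update rule: p ← p + [c·p·(1−p) − e·p]·Δt with Δt = 1.
step 1: Δp = +0.03163, p = 0.42063
step 2: Δp = +0.02488, p = 0.44551
step 3: Δp = +0.01858, p = 0.46408
step 4: Δp = +0.01331, p = 0.47739

0.477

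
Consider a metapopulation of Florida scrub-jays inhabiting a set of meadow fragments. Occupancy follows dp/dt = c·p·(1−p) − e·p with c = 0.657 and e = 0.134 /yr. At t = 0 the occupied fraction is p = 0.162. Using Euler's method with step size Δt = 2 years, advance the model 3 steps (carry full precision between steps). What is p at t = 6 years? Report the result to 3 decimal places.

Update rule: p ← p + [c·p·(1−p) − e·p]·Δt with Δt = 2.
  1  |  dp/dt·Δt = +0.134967  |  p_1 = 0.296967
  2  |  dp/dt·Δt = +0.194747  |  p_2 = 0.491714
  3  |  dp/dt·Δt = +0.196630  |  p_3 = 0.688345

0.688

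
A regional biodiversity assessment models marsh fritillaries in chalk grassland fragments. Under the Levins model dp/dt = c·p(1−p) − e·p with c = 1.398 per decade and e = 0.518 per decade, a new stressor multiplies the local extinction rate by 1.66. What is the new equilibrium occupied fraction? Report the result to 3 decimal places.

Before: p* = 1 − 0.518/1.398 = 0.6295.
After the change, c = 1.398, e = 0.85988, so p* = 1 − 0.85988/1.398 = 0.3849.

0.385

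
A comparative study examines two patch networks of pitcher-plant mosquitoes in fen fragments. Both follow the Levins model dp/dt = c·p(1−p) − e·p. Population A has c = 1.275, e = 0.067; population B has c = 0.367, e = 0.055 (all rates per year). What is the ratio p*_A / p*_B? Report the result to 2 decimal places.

A: p*_A = 1 − 0.067/1.275 = 0.9475.
B: p*_B = 1 − 0.055/0.367 = 0.8501.
p*_A / p*_B = 0.9475/0.8501 = 1.1145.

1.11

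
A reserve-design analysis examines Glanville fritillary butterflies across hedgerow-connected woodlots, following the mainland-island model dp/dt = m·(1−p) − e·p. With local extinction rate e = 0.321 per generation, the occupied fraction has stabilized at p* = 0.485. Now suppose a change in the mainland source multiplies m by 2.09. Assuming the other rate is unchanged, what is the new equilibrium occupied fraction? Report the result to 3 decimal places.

Balance m(1−p*) = e·p* gives m = e·p*/(1−p*) = 0.321×0.48500/0.51500 = 0.30230.
New p* = m/(m+e) = 0.63181/(0.63181+0.32100) = 0.66310.

0.663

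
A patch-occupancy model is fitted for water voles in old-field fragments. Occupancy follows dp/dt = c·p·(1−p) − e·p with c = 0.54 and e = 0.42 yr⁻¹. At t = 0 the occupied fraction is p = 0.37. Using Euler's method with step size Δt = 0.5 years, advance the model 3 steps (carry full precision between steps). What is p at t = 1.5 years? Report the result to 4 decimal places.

Update rule: p ← p + [c·p·(1−p) − e·p]·Δt with Δt = 0.5.
  1  |  dp/dt·Δt = -0.014763  |  p_1 = 0.355237
  2  |  dp/dt·Δt = -0.012758  |  p_2 = 0.342479
  3  |  dp/dt·Δt = -0.011120  |  p_3 = 0.331359

0.3314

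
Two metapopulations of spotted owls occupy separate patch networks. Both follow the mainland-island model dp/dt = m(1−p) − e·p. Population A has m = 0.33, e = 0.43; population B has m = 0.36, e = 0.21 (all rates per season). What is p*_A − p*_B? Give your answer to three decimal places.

A: p*_A = m/(m+e) = 0.33/0.7600 = 0.4342.
B: p*_B = 0.36/0.5700 = 0.6316.
p*_A − p*_B = 0.4342 − 0.6316 = -0.1974.

-0.197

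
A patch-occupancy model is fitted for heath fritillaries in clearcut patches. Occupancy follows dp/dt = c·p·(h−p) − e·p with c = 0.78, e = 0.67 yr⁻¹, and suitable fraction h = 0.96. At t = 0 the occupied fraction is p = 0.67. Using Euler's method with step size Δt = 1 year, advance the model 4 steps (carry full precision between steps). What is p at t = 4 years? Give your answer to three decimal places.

Update rule: p ← p + [c·p·(h−p) − e·p]·Δt with Δt = 1.
step 1: Δp = -0.29735, p = 0.37265
step 2: Δp = -0.07895, p = 0.29370
step 3: Δp = -0.04414, p = 0.24956
step 4: Δp = -0.02891, p = 0.22065

0.221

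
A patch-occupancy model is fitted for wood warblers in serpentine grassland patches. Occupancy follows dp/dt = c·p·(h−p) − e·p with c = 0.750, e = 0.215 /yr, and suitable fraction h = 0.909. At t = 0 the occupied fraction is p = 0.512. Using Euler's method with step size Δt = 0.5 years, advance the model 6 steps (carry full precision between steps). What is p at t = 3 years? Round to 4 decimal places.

0.5951

Update rule: p ← p + [c·p·(h−p) − e·p]·Δt with Δt = 0.5.
t = 0.5: p = 0.51200 + (+0.02118) = 0.53318
t = 1: p = 0.53318 + (+0.01782) = 0.55101
t = 1.5: p = 0.55101 + (+0.01474) = 0.56575
t = 2: p = 0.56575 + (+0.01201) = 0.57775
t = 2.5: p = 0.57775 + (+0.00966) = 0.58741
t = 3: p = 0.58741 + (+0.00769) = 0.59510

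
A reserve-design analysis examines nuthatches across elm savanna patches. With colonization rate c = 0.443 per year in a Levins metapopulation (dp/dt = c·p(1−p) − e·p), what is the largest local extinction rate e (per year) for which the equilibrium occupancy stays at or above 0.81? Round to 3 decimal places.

0.084

1 − e/c ≥ 0.81 ⇒ e ≤ c(1 − 0.81) = 0.443 × 0.1900.
e_max = 0.0842.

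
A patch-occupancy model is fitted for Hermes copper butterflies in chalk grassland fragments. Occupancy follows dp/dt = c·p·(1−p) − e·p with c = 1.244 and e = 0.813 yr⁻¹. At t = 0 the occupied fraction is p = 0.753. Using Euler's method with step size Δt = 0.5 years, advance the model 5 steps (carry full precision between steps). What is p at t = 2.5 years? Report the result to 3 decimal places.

Update rule: p ← p + [c·p·(1−p) − e·p]·Δt with Δt = 0.5.
  1  |  dp/dt·Δt = -0.190408  |  p_1 = 0.562592
  2  |  dp/dt·Δt = -0.075630  |  p_2 = 0.486961
  3  |  dp/dt·Δt = -0.042556  |  p_3 = 0.444406
  4  |  dp/dt·Δt = -0.027073  |  p_4 = 0.417332
  5  |  dp/dt·Δt = -0.018396  |  p_5 = 0.398936

0.399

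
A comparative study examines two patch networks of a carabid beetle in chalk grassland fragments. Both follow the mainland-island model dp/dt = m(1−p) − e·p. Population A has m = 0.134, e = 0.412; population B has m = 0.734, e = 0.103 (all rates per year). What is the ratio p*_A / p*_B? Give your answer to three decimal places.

0.280

A: p*_A = m/(m+e) = 0.134/0.5460 = 0.2454.
B: p*_B = 0.734/0.8370 = 0.8769.
p*_A / p*_B = 0.2454/0.8769 = 0.2799.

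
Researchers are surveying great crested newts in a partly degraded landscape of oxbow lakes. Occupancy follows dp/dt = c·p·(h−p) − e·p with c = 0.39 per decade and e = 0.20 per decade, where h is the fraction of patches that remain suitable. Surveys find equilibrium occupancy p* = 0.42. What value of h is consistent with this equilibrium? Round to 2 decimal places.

At equilibrium c(h−p*) = e, so h = p* + e/c.
h = 0.42 + 0.20/0.39 = 0.42 + 0.5128 = 0.9328.

0.93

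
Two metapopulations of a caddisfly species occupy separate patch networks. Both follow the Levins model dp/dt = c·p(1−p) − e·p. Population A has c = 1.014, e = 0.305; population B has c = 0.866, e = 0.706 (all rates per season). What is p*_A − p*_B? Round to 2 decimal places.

0.51

A: p*_A = 1 − 0.305/1.014 = 0.6992.
B: p*_B = 1 − 0.706/0.866 = 0.1848.
p*_A − p*_B = 0.6992 − 0.1848 = 0.5145.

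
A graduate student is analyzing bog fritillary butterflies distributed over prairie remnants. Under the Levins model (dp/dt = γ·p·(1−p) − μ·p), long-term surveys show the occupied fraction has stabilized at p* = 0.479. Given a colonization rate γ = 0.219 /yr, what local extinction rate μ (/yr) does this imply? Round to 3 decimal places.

At equilibrium γ(1−p*) = μ.
μ = 0.219 × (1 − 0.479) = 0.219 × 0.5210 = 0.1141.

0.114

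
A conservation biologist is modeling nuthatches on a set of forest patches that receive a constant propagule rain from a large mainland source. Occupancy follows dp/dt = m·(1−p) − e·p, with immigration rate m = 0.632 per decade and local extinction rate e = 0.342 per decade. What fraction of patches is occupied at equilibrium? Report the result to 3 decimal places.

At equilibrium the propagule rain into empty patches balances local extinction: m(1−p*) = e·p*.
p* = m/(m+e) = 0.632/(0.632+0.342) = 0.632/0.9740 = 0.6489.

0.649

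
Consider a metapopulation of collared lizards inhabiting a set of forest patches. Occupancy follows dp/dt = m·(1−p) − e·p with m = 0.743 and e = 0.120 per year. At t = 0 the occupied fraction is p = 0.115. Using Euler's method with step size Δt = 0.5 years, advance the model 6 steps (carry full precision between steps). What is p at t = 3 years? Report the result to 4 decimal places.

Update rule: p ← p + [m·(1−p) − e·p]·Δt with Δt = 0.5.
step 1: Δp = +0.32188, p = 0.43688
step 2: Δp = +0.18299, p = 0.61986
step 3: Δp = +0.10403, p = 0.72389
step 4: Δp = +0.05914, p = 0.78303
step 5: Δp = +0.03362, p = 0.81665
step 6: Δp = +0.01911, p = 0.83577

0.8358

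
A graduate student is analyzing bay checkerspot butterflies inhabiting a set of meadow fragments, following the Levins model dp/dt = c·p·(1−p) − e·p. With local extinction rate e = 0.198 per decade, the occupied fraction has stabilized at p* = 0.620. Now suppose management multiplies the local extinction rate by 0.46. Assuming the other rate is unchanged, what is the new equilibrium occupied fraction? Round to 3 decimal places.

Balance c(1−p*) = e gives c = e/(1 − 0.62000) = 0.198/0.38000 = 0.52105.
New p* = 1 − e/c = 1 − 0.09108/0.52105 = 0.82520.

0.825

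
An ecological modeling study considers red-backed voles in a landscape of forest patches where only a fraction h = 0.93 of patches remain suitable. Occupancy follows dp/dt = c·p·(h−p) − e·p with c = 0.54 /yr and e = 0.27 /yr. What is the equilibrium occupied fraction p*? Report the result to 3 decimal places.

0.430

Setting dp/dt = 0 and dividing by p* gives c·(h−p*) = e.
So p* = h − e/c = 0.93 − 0.27/0.54 = 0.93 − 0.5000 = 0.4300.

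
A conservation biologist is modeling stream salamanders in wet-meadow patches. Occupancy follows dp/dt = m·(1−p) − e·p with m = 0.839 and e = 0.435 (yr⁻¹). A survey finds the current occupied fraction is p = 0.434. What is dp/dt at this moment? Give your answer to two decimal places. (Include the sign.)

Colonization term: m·(1−p) = 0.839×0.5660 = 0.47487.
Extinction term: e·p = 0.18879.
dp/dt = 0.47487 − 0.18879 = 0.28608.

0.29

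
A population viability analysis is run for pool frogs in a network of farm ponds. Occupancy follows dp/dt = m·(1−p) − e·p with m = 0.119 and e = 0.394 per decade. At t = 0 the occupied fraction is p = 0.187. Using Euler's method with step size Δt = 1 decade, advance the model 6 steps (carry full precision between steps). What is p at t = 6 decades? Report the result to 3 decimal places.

0.231

Update rule: p ← p + [m·(1−p) − e·p]·Δt with Δt = 1.
  1  |  dp/dt·Δt = +0.023069  |  p_1 = 0.210069
  2  |  dp/dt·Δt = +0.011235  |  p_2 = 0.221304
  3  |  dp/dt·Δt = +0.005471  |  p_3 = 0.226775
  4  |  dp/dt·Δt = +0.002664  |  p_4 = 0.229439
  5  |  dp/dt·Δt = +0.001298  |  p_5 = 0.230737
  6  |  dp/dt·Δt = +0.000632  |  p_6 = 0.231369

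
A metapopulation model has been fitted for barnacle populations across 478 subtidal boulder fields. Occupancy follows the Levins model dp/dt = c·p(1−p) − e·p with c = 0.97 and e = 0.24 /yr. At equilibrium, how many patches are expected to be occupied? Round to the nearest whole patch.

p* = 1 − e/c = 1 − 0.24/0.97 = 0.7526.
Expected occupied patches = N × p* = 478 × 0.7526 = 359.73 ≈ 360.

360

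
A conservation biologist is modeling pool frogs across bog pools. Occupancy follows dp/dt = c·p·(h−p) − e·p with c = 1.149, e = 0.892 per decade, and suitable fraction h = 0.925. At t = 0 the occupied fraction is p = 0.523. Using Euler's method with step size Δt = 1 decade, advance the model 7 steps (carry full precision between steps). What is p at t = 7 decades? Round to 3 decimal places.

Update rule: p ← p + [c·p·(h−p) − e·p]·Δt with Δt = 1.
p: 0.52300 → 0.29806  (Δp = -0.22494)
p: 0.29806 → 0.24690  (Δp = -0.05116)
p: 0.24690 → 0.21903  (Δp = -0.02786)
p: 0.21903 → 0.20133  (Δp = -0.01771)
p: 0.20133 → 0.18915  (Δp = -0.01218)
p: 0.18915 → 0.18035  (Δp = -0.00880)
p: 0.18035 → 0.17379  (Δp = -0.00656)

0.174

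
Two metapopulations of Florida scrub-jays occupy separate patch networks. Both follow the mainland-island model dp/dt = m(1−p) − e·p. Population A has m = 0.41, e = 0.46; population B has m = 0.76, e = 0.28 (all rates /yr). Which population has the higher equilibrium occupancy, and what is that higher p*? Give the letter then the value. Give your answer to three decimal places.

A: p*_A = m/(m+e) = 0.41/0.8700 = 0.4713.
B: p*_B = 0.76/1.0400 = 0.7308.
B is higher at 0.7308.

B, 0.731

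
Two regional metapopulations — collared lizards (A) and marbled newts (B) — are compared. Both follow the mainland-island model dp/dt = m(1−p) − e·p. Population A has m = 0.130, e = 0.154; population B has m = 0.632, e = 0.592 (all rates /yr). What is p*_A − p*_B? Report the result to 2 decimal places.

-0.06

A: p*_A = m/(m+e) = 0.130/0.2840 = 0.4577.
B: p*_B = 0.632/1.2240 = 0.5163.
p*_A − p*_B = 0.4577 − 0.5163 = -0.0586.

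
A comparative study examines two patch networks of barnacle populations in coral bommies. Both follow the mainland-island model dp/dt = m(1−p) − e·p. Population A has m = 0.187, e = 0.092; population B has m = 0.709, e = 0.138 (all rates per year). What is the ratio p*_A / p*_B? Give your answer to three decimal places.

0.801

A: p*_A = m/(m+e) = 0.187/0.2790 = 0.6703.
B: p*_B = 0.709/0.8470 = 0.8371.
p*_A / p*_B = 0.6703/0.8371 = 0.8007.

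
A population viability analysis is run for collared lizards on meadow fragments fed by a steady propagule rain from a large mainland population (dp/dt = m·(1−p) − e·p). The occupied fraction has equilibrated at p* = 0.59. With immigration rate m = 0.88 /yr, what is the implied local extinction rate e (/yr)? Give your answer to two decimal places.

At equilibrium m(1−p*) = e·p*, so e = m(1−p*)/p*.
e = 0.88 × 0.4100 / 0.59 = 0.6115.

0.61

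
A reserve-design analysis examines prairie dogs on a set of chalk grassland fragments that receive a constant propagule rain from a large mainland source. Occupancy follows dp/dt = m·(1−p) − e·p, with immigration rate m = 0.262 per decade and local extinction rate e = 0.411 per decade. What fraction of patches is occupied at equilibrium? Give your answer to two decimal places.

0.39

Setting dp/dt = 0: m − m·p* = e·p*, so m = (m+e)·p*.
p* = m/(m+e) = 0.262/(0.262+0.411) = 0.262/0.6730 = 0.3893.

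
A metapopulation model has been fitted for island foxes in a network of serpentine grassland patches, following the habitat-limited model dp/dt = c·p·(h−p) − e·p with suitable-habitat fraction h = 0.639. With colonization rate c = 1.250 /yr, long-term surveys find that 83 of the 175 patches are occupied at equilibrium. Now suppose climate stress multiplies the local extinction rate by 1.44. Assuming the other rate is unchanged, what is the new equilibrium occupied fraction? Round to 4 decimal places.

0.4018

Observed p* = 83/175 = 0.47429.
Balance c(h−p*) = e gives e = 1.250×(0.639 − 0.47429) = 0.20589.
New p* = 0.639 − e/c = 0.639 − 0.29648/1.25000 = 0.40182.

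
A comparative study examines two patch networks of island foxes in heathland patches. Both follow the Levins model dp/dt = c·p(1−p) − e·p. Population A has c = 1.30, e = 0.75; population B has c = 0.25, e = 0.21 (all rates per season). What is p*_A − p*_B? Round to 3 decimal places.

0.263

A: p*_A = 1 − 0.75/1.30 = 0.4231.
B: p*_B = 1 − 0.21/0.25 = 0.1600.
p*_A − p*_B = 0.4231 − 0.1600 = 0.2631.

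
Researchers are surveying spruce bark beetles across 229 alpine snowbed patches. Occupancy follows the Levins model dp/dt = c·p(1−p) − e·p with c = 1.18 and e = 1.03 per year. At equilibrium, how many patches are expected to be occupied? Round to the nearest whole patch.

p* = 1 − e/c = 1 − 1.03/1.18 = 0.1271.
Expected occupied patches = N × p* = 229 × 0.1271 = 29.11 ≈ 29.

29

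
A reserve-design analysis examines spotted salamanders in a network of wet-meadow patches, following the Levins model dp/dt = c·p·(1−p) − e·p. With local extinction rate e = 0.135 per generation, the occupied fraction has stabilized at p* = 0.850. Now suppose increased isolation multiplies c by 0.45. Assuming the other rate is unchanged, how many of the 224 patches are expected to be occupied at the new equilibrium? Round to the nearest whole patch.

Balance c(1−p*) = e gives c = e/(1 − 0.85000) = 0.135/0.15000 = 0.90000.
New p* = 1 − e/c = 1 − 0.13500/0.40500 = 0.66667.
Expected occupied = 224 × 0.66667 = 149.33 ≈ 149.

149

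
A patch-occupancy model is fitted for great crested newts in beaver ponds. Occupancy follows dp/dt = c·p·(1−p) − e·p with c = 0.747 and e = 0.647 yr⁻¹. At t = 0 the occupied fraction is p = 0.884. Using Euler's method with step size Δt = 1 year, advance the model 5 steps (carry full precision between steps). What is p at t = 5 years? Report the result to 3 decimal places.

Update rule: p ← p + [c·p·(1−p) − e·p]·Δt with Δt = 1.
p: 0.88400 → 0.38865  (Δp = -0.49535)
p: 0.38865 → 0.31468  (Δp = -0.07397)
p: 0.31468 → 0.27218  (Δp = -0.04250)
p: 0.27218 → 0.24406  (Δp = -0.02812)
p: 0.24406 → 0.22397  (Δp = -0.02009)

0.224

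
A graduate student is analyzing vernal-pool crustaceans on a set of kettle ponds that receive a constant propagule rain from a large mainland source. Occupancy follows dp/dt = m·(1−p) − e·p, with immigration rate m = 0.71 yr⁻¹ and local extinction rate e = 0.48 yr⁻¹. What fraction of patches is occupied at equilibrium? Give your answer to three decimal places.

0.597

Setting dp/dt = 0: m − m·p* = e·p*, so m = (m+e)·p*.
p* = m/(m+e) = 0.71/(0.71+0.48) = 0.71/1.1900 = 0.5966.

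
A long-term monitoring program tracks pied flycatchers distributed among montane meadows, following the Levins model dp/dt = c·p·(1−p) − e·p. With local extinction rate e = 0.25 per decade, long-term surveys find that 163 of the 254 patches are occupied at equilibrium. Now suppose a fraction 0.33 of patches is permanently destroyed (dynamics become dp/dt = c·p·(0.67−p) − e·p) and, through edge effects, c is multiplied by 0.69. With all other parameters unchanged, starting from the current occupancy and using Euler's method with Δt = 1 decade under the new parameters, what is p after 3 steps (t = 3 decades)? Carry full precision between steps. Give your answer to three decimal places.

Observed p* = 163/254 = 0.64173.
Balance c(1−p*) = e gives c = e/(1 − 0.64173) = 0.25/0.35827 = 0.69780.
Starting from p₀ = 0.64173; update p ← p + (dp/dt)·Δt with the new parameters.
  1  |  dp/dt·Δt = -0.151699  |  p_1 = 0.490033
  2  |  dp/dt·Δt = -0.080047  |  p_2 = 0.409987
  3  |  dp/dt·Δt = -0.051170  |  p_3 = 0.358817

0.359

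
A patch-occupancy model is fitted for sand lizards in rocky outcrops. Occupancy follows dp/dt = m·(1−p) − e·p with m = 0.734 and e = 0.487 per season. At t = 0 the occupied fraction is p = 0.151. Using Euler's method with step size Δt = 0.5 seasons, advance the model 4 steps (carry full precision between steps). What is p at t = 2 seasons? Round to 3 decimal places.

Update rule: p ← p + [m·(1−p) − e·p]·Δt with Δt = 0.5.
step 1: Δp = +0.27481, p = 0.42581
step 2: Δp = +0.10704, p = 0.53285
step 3: Δp = +0.04169, p = 0.57455
step 4: Δp = +0.01624, p = 0.59079

0.591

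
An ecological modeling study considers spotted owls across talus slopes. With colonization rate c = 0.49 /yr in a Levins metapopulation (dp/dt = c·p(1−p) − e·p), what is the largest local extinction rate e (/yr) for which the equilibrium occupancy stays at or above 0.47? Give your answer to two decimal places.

1 − e/c ≥ 0.47 ⇒ e ≤ c(1 − 0.47) = 0.49 × 0.5300.
e_max = 0.2597.

0.26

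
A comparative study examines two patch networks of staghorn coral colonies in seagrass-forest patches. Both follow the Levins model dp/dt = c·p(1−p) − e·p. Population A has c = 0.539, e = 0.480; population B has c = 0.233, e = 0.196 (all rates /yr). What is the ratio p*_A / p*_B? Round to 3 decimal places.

A: p*_A = 1 − 0.480/0.539 = 0.1095.
B: p*_B = 1 − 0.196/0.233 = 0.1588.
p*_A / p*_B = 0.1095/0.1588 = 0.6893.

0.689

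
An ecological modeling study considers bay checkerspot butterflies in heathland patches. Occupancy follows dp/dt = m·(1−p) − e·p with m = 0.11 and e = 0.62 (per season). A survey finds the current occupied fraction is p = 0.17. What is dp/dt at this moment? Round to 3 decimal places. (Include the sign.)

Colonization term: m·(1−p) = 0.11×0.8300 = 0.09130.
Extinction term: e·p = 0.10540.
dp/dt = 0.09130 − 0.10540 = -0.01410.

-0.014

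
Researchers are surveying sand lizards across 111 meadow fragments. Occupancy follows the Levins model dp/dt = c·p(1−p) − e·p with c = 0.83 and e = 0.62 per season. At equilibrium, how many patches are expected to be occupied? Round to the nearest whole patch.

p* = 1 − e/c = 1 − 0.62/0.83 = 0.2530.
Expected occupied patches = N × p* = 111 × 0.2530 = 28.08 ≈ 28.

28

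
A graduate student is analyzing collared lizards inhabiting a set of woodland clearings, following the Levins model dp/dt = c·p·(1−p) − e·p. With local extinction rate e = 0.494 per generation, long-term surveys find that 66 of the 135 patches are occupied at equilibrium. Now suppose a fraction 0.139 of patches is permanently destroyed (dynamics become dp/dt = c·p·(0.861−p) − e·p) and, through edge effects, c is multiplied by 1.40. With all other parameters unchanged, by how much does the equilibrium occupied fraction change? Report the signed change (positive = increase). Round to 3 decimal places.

0.007

Observed p* = 66/135 = 0.48889.
Balance c(1−p*) = e gives c = e/(1 − 0.48889) = 0.494/0.51111 = 0.96652.
New p* = 0.861 − e/c = 0.861 − 0.49400/1.35313 = 0.49592.
Δp* = 0.49592 − 0.48889 = +0.00703.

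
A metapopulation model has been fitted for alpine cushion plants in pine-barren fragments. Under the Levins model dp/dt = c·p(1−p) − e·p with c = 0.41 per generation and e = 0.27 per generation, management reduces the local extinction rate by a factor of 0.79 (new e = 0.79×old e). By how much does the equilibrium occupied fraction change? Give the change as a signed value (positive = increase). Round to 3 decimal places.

0.138

Before: p* = 1 − 0.27/0.41 = 0.3415.
After the change, c = 0.41, e = 0.2133, so p* = 1 − 0.2133/0.41 = 0.4798.
Δp* = 0.4798 − 0.3415 = +0.1383.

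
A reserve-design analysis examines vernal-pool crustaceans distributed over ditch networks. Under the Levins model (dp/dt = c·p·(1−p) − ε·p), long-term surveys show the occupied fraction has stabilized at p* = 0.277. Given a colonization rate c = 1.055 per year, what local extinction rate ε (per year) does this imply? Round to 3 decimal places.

At equilibrium c(1−p*) = ε.
ε = 1.055 × (1 − 0.277) = 1.055 × 0.7230 = 0.7628.

0.763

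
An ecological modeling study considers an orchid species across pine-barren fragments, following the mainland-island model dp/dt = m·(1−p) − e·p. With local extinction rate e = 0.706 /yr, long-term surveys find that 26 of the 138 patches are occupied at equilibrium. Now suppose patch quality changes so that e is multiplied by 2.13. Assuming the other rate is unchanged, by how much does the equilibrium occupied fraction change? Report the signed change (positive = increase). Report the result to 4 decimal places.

-0.0901

Observed p* = 26/138 = 0.18841.
Balance m(1−p*) = e·p* gives m = e·p*/(1−p*) = 0.706×0.18841/0.81159 = 0.16390.
New p* = m/(m+e) = 0.16390/(0.16390+1.50378) = 0.09828.
Δp* = 0.09828 − 0.18841 = -0.09013.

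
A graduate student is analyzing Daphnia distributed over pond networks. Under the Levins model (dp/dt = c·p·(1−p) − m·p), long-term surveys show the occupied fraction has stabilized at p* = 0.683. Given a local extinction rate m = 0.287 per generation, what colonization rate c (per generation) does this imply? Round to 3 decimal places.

0.905

At equilibrium c(1−p*) = m, so c = m/(1−p*).
c = 0.287/(1 − 0.683) = 0.287/0.3170 = 0.9054.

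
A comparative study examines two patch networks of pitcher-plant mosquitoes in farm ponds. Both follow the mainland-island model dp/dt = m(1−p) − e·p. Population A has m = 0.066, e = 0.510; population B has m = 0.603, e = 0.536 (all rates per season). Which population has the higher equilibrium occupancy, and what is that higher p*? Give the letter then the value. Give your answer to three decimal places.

A: p*_A = m/(m+e) = 0.066/0.5760 = 0.1146.
B: p*_B = 0.603/1.1390 = 0.5294.
B is higher at 0.5294.

B, 0.529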